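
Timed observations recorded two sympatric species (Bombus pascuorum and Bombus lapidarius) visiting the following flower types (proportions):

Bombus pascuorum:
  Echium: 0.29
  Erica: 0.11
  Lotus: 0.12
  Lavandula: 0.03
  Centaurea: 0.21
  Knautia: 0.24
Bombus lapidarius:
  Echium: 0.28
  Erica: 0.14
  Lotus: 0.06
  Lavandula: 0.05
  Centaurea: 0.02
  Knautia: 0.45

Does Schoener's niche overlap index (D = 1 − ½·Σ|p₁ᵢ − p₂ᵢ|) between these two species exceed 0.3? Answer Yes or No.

Σ|p₁ᵢ − p₂ᵢ| = 0.01 + 0.03 + 0.06 + 0.02 + 0.19 + 0.21 = 0.52
D = 1 − ½ × 0.52 = 1 − 0.260 = 0.7400
D = 0.7400 > 0.3 → Yes.

Yes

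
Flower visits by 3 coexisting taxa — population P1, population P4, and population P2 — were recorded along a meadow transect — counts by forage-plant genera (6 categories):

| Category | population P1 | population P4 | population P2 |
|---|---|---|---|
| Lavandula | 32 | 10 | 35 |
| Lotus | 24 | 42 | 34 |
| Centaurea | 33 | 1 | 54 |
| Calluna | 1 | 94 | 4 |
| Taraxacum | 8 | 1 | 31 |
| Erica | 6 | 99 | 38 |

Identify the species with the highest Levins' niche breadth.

Proportions for population P1 (n=104): 32/104=0.3077, 24/104=0.2308, 33/104=0.3173, 1/104=0.0096, 8/104=0.0769, 6/104=0.0577
Proportions for population P4 (n=247): 10/247=0.0405, 42/247=0.1700, 1/247=0.0040, 94/247=0.3806, 1/247=0.0040, 99/247=0.4008
Proportions for population P2 (n=196): 35/196=0.1786, 34/196=0.1735, 54/196=0.2755, 4/196=0.0204, 31/196=0.1582, 38/196=0.1939
Σp_P1ᵢ² = 0.3077² + 0.2308² + 0.3173² + 0.0096² + 0.0769² + 0.0577² = 0.094679 + 0.053269 + 0.100679 + 0.000092 + 0.005914 + 0.003329 = 0.257962
B_P1 = 1 / 0.257962 = 3.8765
Σp_P4ᵢ² = 0.0405² + 0.1700² + 0.0040² + 0.3806² + 0.0040² + 0.4008² = 0.001640 + 0.028900 + 0.000016 + 0.144856 + 0.000016 + 0.160641 = 0.336069
B_P4 = 1 / 0.336069 = 2.9756
Σp_P2ᵢ² = 0.1786² + 0.1735² + 0.2755² + 0.0204² + 0.1582² + 0.1939² = 0.031898 + 0.030102 + 0.075900 + 0.000416 + 0.025027 + 0.037597 = 0.200940
B_P2 = 1 / 0.200940 = 4.9766
Highest B → broadest niche (most generalist): population P2 (B = 4.98).

population P2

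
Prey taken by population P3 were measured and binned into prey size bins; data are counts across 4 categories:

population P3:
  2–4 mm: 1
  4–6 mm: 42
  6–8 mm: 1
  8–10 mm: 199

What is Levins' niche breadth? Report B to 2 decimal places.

Proportions for population P3 (n=243): 1/243=0.0041, 42/243=0.1728, 1/243=0.0041, 199/243=0.8189
Σpᵢ² = 0.0041² + 0.1728² + 0.0041² + 0.8189² = 0.000017 + 0.029860 + 0.000017 + 0.670597 = 0.700491
B = 1 / 0.700491 = 1.4276

1.43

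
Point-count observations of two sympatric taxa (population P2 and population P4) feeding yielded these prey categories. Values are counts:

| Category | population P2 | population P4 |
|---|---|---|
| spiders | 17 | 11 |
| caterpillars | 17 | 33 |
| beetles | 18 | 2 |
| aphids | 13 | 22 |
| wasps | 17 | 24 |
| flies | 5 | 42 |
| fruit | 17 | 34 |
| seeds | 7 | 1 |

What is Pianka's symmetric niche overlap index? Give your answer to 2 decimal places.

0.76

Proportions for population P2 (n=111): 17/111=0.1532, 17/111=0.1532, 18/111=0.1622, 13/111=0.1171, 17/111=0.1532, 5/111=0.0450, 17/111=0.1532, 7/111=0.0631
Proportions for population P4 (n=169): 11/169=0.0651, 33/169=0.1953, 2/169=0.0118, 22/169=0.1302, 24/169=0.1420, 42/169=0.2485, 34/169=0.2012, 1/169=0.0059
Σ p₁ᵢp₂ᵢ = 0.009973 + 0.029920 + 0.001914 + 0.015246 + 0.021754 + 0.011183 + 0.030824 + 0.000372 = 0.121186
Σp_1ᵢ² = 0.1532² + 0.1532² + 0.1622² + 0.1171² + 0.1532² + 0.0450² + 0.1532² + 0.0631² = 0.023470 + 0.023470 + 0.026309 + 0.013712 + 0.023470 + 0.002025 + 0.023470 + 0.003982 = 0.139908
Σp_2ᵢ² = 0.0651² + 0.1953² + 0.0118² + 0.1302² + 0.1420² + 0.2485² + 0.2012² + 0.0059² = 0.004238 + 0.038142 + 0.000139 + 0.016952 + 0.020164 + 0.061752 + 0.040481 + 0.000035 = 0.181903
O = 0.121186 / √(0.139908 × 0.181903) = 0.121186 / 0.1595296 = 0.7596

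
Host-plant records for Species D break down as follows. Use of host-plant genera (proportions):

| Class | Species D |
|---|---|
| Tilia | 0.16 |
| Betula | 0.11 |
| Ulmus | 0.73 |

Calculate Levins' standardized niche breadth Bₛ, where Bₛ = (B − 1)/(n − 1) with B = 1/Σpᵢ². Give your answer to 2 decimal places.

Σpᵢ² = 0.16² + 0.11² + 0.73² = 0.0256 + 0.0121 + 0.5329 = 0.5706
B = 1 / 0.5706 = 1.7525
Bₛ = (B − 1)/(n − 1) = (1.7525 − 1)/(3 − 1) = 0.7525/2 = 0.3763

0.38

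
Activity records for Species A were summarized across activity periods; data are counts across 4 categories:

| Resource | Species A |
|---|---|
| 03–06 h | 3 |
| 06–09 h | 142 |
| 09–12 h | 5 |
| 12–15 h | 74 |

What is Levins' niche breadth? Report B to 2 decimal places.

1.95

Proportions for Species A (n=224): 3/224=0.0134, 142/224=0.6339, 5/224=0.0223, 74/224=0.3304
Σpᵢ² = 0.0134² + 0.6339² + 0.0223² + 0.3304² = 0.000180 + 0.401829 + 0.000497 + 0.109164 = 0.511670
B = 1 / 0.511670 = 1.9544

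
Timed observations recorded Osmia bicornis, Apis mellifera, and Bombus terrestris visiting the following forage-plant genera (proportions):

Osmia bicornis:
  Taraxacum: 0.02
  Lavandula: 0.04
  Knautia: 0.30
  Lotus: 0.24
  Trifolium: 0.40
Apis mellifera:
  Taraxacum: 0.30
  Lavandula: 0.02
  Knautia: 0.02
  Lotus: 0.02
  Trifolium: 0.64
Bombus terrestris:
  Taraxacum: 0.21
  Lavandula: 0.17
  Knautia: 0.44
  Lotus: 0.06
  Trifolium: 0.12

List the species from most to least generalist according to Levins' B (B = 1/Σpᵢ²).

Bombus terrestris > Osmia bicornis > Apis mellifera

Σp_bicoᵢ² = 0.02² + 0.04² + 0.30² + 0.24² + 0.40² = 0.0004 + 0.0016 + 0.0900 + 0.0576 + 0.1600 = 0.3096
B_bico = 1 / 0.3096 = 3.2300
Σp_mellᵢ² = 0.30² + 0.02² + 0.02² + 0.02² + 0.64² = 0.0900 + 0.0004 + 0.0004 + 0.0004 + 0.4096 = 0.5008
B_mell = 1 / 0.5008 = 1.9968
Σp_terrᵢ² = 0.21² + 0.17² + 0.44² + 0.06² + 0.12² = 0.0441 + 0.0289 + 0.1936 + 0.0036 + 0.0144 = 0.2846
B_terr = 1 / 0.2846 = 3.5137
Ranking by B (broadest → narrowest): Bombus terrestris (3.51) > Osmia bicornis (3.23) > Apis mellifera (2.00)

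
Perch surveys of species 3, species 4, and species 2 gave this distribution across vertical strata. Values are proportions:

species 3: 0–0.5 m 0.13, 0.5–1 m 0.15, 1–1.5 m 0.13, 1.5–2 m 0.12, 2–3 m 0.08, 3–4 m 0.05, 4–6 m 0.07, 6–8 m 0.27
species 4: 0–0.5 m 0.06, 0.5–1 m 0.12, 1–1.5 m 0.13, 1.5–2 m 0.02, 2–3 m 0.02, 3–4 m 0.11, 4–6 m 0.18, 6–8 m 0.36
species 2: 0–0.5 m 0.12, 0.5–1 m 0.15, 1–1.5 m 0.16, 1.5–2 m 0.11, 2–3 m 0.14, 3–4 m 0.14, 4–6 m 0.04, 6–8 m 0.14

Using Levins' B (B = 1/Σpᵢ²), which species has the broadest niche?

species 2

Σp_3ᵢ² = 0.13² + 0.15² + 0.13² + 0.12² + 0.08² + 0.05² + 0.07² + 0.27² = 0.0169 + 0.0225 + 0.0169 + 0.0144 + 0.0064 + 0.0025 + 0.0049 + 0.0729 = 0.1574
B_3 = 1 / 0.1574 = 6.3532
Σp_4ᵢ² = 0.06² + 0.12² + 0.13² + 0.02² + 0.02² + 0.11² + 0.18² + 0.36² = 0.0036 + 0.0144 + 0.0169 + 0.0004 + 0.0004 + 0.0121 + 0.0324 + 0.1296 = 0.2098
B_4 = 1 / 0.2098 = 4.7664
Σp_2ᵢ² = 0.12² + 0.15² + 0.16² + 0.11² + 0.14² + 0.14² + 0.04² + 0.14² = 0.0144 + 0.0225 + 0.0256 + 0.0121 + 0.0196 + 0.0196 + 0.0016 + 0.0196 = 0.1350
B_2 = 1 / 0.1350 = 7.4074
Highest B → broadest niche (most generalist): species 2 (B = 7.41).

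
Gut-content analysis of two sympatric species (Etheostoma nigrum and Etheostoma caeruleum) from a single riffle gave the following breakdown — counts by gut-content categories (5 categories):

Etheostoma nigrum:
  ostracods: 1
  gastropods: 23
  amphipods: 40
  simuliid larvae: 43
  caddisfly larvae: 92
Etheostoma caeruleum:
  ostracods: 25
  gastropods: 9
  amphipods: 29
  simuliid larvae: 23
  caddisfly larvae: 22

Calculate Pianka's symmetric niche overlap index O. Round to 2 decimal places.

0.78

Proportions for Etheostoma nigrum (n=199): 1/199=0.0050, 23/199=0.1156, 40/199=0.2010, 43/199=0.2161, 92/199=0.4623
Proportions for Etheostoma caeruleum (n=108): 25/108=0.2315, 9/108=0.0833, 29/108=0.2685, 23/108=0.2130, 22/108=0.2037
Σ p₁ᵢp₂ᵢ = 0.001158 + 0.009629 + 0.053969 + 0.046029 + 0.094171 = 0.204956
Σp_1ᵢ² = 0.0050² + 0.1156² + 0.2010² + 0.2161² + 0.4623² = 0.000025 + 0.013363 + 0.040401 + 0.046699 + 0.213721 = 0.314209
Σp_2ᵢ² = 0.2315² + 0.0833² + 0.2685² + 0.2130² + 0.2037² = 0.053592 + 0.006939 + 0.072092 + 0.045369 + 0.041494 = 0.219486
O = 0.204956 / √(0.314209 × 0.219486) = 0.204956 / 0.2626109 = 0.7805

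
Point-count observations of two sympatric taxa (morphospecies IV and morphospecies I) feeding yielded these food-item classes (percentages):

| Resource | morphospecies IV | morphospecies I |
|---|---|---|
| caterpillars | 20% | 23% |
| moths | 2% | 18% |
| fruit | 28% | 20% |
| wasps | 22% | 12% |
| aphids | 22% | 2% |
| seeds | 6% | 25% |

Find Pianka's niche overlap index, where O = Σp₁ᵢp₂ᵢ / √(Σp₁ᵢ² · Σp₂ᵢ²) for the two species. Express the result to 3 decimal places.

Convert percentages to proportions (divide by 100).
Σ p₁ᵢp₂ᵢ = 0.0460 + 0.0036 + 0.0560 + 0.0264 + 0.0044 + 0.0150 = 0.1514
Σp_1ᵢ² = 0.20² + 0.02² + 0.28² + 0.22² + 0.22² + 0.06² = 0.0400 + 0.0004 + 0.0784 + 0.0484 + 0.0484 + 0.0036 = 0.2192
Σp_2ᵢ² = 0.23² + 0.18² + 0.20² + 0.12² + 0.02² + 0.25² = 0.0529 + 0.0324 + 0.0400 + 0.0144 + 0.0004 + 0.0625 = 0.2026
O = 0.1514 / √(0.2192 × 0.2026) = 0.1514 / 0.210737 = 0.71843

0.718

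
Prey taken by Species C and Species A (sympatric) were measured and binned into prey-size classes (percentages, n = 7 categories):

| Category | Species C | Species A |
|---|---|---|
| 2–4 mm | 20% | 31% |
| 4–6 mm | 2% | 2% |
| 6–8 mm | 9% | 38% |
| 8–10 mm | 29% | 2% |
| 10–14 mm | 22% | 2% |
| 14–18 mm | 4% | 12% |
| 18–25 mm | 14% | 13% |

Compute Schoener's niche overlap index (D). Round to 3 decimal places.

Convert percentages to proportions (divide by 100).
Σ|p₁ᵢ − p₂ᵢ| = 0.11 + 0.00 + 0.29 + 0.27 + 0.20 + 0.08 + 0.01 = 0.96
D = 1 − ½ × 0.96 = 1 − 0.480 = 0.52000

0.520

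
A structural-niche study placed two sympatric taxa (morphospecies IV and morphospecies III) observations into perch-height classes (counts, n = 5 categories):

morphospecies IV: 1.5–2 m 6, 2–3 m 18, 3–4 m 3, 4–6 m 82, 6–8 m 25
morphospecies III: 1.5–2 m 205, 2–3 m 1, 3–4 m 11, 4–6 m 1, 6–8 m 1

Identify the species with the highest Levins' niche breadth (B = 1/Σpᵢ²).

morphospecies IV

Proportions for morphospecies IV (n=134): 6/134=0.0448, 18/134=0.1343, 3/134=0.0224, 82/134=0.6119, 25/134=0.1866
Proportions for morphospecies III (n=219): 205/219=0.9361, 1/219=0.0046, 11/219=0.0502, 1/219=0.0046, 1/219=0.0046
Σp_IVᵢ² = 0.0448² + 0.1343² + 0.0224² + 0.6119² + 0.1866² = 0.002007 + 0.018036 + 0.000502 + 0.374422 + 0.034820 = 0.429787
B_IV = 1 / 0.429787 = 2.3267
Σp_IIIᵢ² = 0.9361² + 0.0046² + 0.0502² + 0.0046² + 0.0046² = 0.876283 + 0.000021 + 0.002520 + 0.000021 + 0.000021 = 0.878866
B_III = 1 / 0.878866 = 1.1378
Highest B → broadest niche (most generalist): morphospecies IV (B = 2.33).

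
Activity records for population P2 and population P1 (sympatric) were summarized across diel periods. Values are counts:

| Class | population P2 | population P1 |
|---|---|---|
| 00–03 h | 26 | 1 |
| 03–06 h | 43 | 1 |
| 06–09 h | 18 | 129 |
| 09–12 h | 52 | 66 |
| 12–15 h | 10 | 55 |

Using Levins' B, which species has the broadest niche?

Proportions for population P2 (n=149): 26/149=0.1745, 43/149=0.2886, 18/149=0.1208, 52/149=0.3490, 10/149=0.0671
Proportions for population P1 (n=252): 1/252=0.0040, 1/252=0.0040, 129/252=0.5119, 66/252=0.2619, 55/252=0.2183
Σp_P2ᵢ² = 0.1745² + 0.2886² + 0.1208² + 0.3490² + 0.0671² = 0.030450 + 0.083290 + 0.014593 + 0.121801 + 0.004502 = 0.254636
B_P2 = 1 / 0.254636 = 3.9272
Σp_P1ᵢ² = 0.0040² + 0.0040² + 0.5119² + 0.2619² + 0.2183² = 0.000016 + 0.000016 + 0.262042 + 0.068592 + 0.047655 = 0.378321
B_P1 = 1 / 0.378321 = 2.6433
Highest B → broadest niche (most generalist): population P2 (B = 3.93).

population P2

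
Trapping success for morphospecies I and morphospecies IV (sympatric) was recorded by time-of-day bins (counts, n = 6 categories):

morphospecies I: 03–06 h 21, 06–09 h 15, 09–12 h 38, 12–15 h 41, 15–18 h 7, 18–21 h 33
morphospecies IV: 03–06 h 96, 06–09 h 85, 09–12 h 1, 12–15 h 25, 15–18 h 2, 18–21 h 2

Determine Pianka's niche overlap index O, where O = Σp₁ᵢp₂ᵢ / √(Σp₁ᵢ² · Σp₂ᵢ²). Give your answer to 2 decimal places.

Proportions for morphospecies I (n=155): 21/155=0.1355, 15/155=0.0968, 38/155=0.2452, 41/155=0.2645, 7/155=0.0452, 33/155=0.2129
Proportions for morphospecies IV (n=211): 96/211=0.4550, 85/211=0.4028, 1/211=0.0047, 25/211=0.1185, 2/211=0.0095, 2/211=0.0095
Σ p₁ᵢp₂ᵢ = 0.061653 + 0.038991 + 0.001152 + 0.031343 + 0.000429 + 0.002023 = 0.135591
Σp_1ᵢ² = 0.1355² + 0.0968² + 0.2452² + 0.2645² + 0.0452² + 0.2129² = 0.018360 + 0.009370 + 0.060123 + 0.069960 + 0.002043 + 0.045326 = 0.205182
Σp_2ᵢ² = 0.4550² + 0.4028² + 0.0047² + 0.1185² + 0.0095² + 0.0095² = 0.207025 + 0.162248 + 0.000022 + 0.014042 + 0.000090 + 0.000090 = 0.383517
O = 0.135591 / √(0.205182 × 0.383517) = 0.135591 / 0.2805188 = 0.4834

0.48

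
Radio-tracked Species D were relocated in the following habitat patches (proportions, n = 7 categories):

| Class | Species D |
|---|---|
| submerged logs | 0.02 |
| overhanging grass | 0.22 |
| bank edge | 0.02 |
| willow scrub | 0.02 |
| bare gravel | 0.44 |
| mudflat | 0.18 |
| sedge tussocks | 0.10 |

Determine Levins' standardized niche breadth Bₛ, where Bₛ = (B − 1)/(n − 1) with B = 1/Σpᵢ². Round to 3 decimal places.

Σpᵢ² = 0.02² + 0.22² + 0.02² + 0.02² + 0.44² + 0.18² + 0.10² = 0.0004 + 0.0484 + 0.0004 + 0.0004 + 0.1936 + 0.0324 + 0.0100 = 0.2856
B = 1 / 0.2856 = 3.50140
Bₛ = (B − 1)/(n − 1) = (3.50140 − 1)/(7 − 1) = 2.50140/6 = 0.41690

0.417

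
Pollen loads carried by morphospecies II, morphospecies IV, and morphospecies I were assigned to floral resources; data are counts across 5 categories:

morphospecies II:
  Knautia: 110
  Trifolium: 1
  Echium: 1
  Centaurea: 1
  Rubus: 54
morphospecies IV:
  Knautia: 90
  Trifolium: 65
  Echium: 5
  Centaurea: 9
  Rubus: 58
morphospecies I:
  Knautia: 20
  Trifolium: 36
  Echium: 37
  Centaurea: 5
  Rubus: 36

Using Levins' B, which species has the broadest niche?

Proportions for morphospecies II (n=167): 110/167=0.6587, 1/167=0.0060, 1/167=0.0060, 1/167=0.0060, 54/167=0.3234
Proportions for morphospecies IV (n=227): 90/227=0.3965, 65/227=0.2863, 5/227=0.0220, 9/227=0.0396, 58/227=0.2555
Proportions for morphospecies I (n=134): 20/134=0.1493, 36/134=0.2687, 37/134=0.2761, 5/134=0.0373, 36/134=0.2687
Σp_IIᵢ² = 0.6587² + 0.0060² + 0.0060² + 0.0060² + 0.3234² = 0.433886 + 0.000036 + 0.000036 + 0.000036 + 0.104588 = 0.538582
B_II = 1 / 0.538582 = 1.8567
Σp_IVᵢ² = 0.3965² + 0.2863² + 0.0220² + 0.0396² + 0.2555² = 0.157212 + 0.081968 + 0.000484 + 0.001568 + 0.065280 = 0.306512
B_IV = 1 / 0.306512 = 3.2625
Σp_Iᵢ² = 0.1493² + 0.2687² + 0.2761² + 0.0373² + 0.2687² = 0.022290 + 0.072200 + 0.076231 + 0.001391 + 0.072200 = 0.244312
B_I = 1 / 0.244312 = 4.0931
Highest B → broadest niche (most generalist): morphospecies I (B = 4.09).

morphospecies I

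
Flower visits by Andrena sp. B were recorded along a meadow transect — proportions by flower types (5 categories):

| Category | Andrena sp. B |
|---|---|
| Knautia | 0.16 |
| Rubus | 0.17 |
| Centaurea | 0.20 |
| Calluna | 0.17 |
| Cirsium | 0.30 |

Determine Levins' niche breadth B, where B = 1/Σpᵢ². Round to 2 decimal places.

4.69

Σpᵢ² = 0.16² + 0.17² + 0.20² + 0.17² + 0.30² = 0.0256 + 0.0289 + 0.0400 + 0.0289 + 0.0900 = 0.2134
B = 1 / 0.2134 = 4.6860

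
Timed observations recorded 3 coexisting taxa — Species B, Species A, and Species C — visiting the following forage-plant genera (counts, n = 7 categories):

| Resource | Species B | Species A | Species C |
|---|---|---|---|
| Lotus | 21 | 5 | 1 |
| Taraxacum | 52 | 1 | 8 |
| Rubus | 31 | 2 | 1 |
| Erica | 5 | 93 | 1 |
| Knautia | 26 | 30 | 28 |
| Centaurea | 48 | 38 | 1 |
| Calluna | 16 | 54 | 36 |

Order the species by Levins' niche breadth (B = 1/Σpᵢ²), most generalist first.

Proportions for Species B (n=199): 21/199=0.1055, 52/199=0.2613, 31/199=0.1558, 5/199=0.0251, 26/199=0.1307, 48/199=0.2412, 16/199=0.0804
Proportions for Species A (n=223): 5/223=0.0224, 1/223=0.0045, 2/223=0.0090, 93/223=0.4170, 30/223=0.1345, 38/223=0.1704, 54/223=0.2422
Proportions for Species C (n=76): 1/76=0.0132, 8/76=0.1053, 1/76=0.0132, 1/76=0.0132, 28/76=0.3684, 1/76=0.0132, 36/76=0.4737
Σp_Bᵢ² = 0.1055² + 0.2613² + 0.1558² + 0.0251² + 0.1307² + 0.2412² + 0.0804² = 0.011130 + 0.068278 + 0.024274 + 0.000630 + 0.017082 + 0.058177 + 0.006464 = 0.186035
B_B = 1 / 0.186035 = 5.3753
Σp_Aᵢ² = 0.0224² + 0.0045² + 0.0090² + 0.4170² + 0.1345² + 0.1704² + 0.2422² = 0.000502 + 0.000020 + 0.000081 + 0.173889 + 0.018090 + 0.029036 + 0.058661 = 0.280279
B_A = 1 / 0.280279 = 3.5679
Σp_Cᵢ² = 0.0132² + 0.1053² + 0.0132² + 0.0132² + 0.3684² + 0.0132² + 0.4737² = 0.000174 + 0.011088 + 0.000174 + 0.000174 + 0.135719 + 0.000174 + 0.224392 = 0.371895
B_C = 1 / 0.371895 = 2.6889
Ranking by B (broadest → narrowest): Species B (5.38) > Species A (3.57) > Species C (2.69)

Species B > Species A > Species C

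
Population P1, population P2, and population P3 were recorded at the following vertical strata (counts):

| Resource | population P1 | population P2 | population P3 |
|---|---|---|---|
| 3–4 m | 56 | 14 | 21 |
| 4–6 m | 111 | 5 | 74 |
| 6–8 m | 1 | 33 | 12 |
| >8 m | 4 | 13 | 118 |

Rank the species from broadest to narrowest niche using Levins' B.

Proportions for population P1 (n=172): 56/172=0.3256, 111/172=0.6453, 1/172=0.0058, 4/172=0.0233
Proportions for population P2 (n=65): 14/65=0.2154, 5/65=0.0769, 33/65=0.5077, 13/65=0.2000
Proportions for population P3 (n=225): 21/225=0.0933, 74/225=0.3289, 12/225=0.0533, 118/225=0.5244
Σp_P1ᵢ² = 0.3256² + 0.6453² + 0.0058² + 0.0233² = 0.106015 + 0.416412 + 0.000034 + 0.000543 = 0.523004
B_P1 = 1 / 0.523004 = 1.9120
Σp_P2ᵢ² = 0.2154² + 0.0769² + 0.5077² + 0.2000² = 0.046397 + 0.005914 + 0.257759 + 0.040000 = 0.350070
B_P2 = 1 / 0.350070 = 2.8566
Σp_P3ᵢ² = 0.0933² + 0.3289² + 0.0533² + 0.5244² = 0.008705 + 0.108175 + 0.002841 + 0.274995 = 0.394716
B_P3 = 1 / 0.394716 = 2.5335
Ranking by B (broadest → narrowest): population P2 (2.86) > population P3 (2.53) > population P1 (1.91)

population P2 > population P3 > population P1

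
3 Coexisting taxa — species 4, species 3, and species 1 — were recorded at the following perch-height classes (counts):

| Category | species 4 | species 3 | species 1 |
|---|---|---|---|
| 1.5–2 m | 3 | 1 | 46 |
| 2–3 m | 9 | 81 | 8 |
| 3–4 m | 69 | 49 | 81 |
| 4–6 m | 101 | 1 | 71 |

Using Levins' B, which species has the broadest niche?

Proportions for species 4 (n=182): 3/182=0.0165, 9/182=0.0495, 69/182=0.3791, 101/182=0.5549
Proportions for species 3 (n=132): 1/132=0.0076, 81/132=0.6136, 49/132=0.3712, 1/132=0.0076
Proportions for species 1 (n=206): 46/206=0.2233, 8/206=0.0388, 81/206=0.3932, 71/206=0.3447
Σp_4ᵢ² = 0.0165² + 0.0495² + 0.3791² + 0.5549² = 0.000272 + 0.002450 + 0.143717 + 0.307914 = 0.454353
B_4 = 1 / 0.454353 = 2.2009
Σp_3ᵢ² = 0.0076² + 0.6136² + 0.3712² + 0.0076² = 0.000058 + 0.376505 + 0.137789 + 0.000058 = 0.514410
B_3 = 1 / 0.514410 = 1.9440
Σp_1ᵢ² = 0.2233² + 0.0388² + 0.3932² + 0.3447² = 0.049863 + 0.001505 + 0.154606 + 0.118818 = 0.324792
B_1 = 1 / 0.324792 = 3.0789
Highest B → broadest niche (most generalist): species 1 (B = 3.08).

species 1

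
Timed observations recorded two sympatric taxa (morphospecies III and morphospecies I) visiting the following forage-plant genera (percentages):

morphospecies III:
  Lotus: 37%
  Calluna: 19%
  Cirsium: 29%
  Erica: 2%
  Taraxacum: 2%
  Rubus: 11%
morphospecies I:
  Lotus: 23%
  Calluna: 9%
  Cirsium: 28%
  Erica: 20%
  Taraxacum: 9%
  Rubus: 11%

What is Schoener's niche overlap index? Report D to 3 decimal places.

0.750

Convert percentages to proportions (divide by 100).
Σ|p₁ᵢ − p₂ᵢ| = 0.14 + 0.10 + 0.01 + 0.18 + 0.07 + 0.00 = 0.50
D = 1 − ½ × 0.50 = 1 − 0.250 = 0.75000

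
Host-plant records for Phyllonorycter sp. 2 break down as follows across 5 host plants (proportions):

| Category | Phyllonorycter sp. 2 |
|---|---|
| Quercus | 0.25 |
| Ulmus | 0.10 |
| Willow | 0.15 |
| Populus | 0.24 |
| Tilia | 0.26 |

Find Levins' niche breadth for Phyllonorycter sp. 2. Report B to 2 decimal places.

4.54

Σpᵢ² = 0.25² + 0.10² + 0.15² + 0.24² + 0.26² = 0.0625 + 0.0100 + 0.0225 + 0.0576 + 0.0676 = 0.2202
B = 1 / 0.2202 = 4.5413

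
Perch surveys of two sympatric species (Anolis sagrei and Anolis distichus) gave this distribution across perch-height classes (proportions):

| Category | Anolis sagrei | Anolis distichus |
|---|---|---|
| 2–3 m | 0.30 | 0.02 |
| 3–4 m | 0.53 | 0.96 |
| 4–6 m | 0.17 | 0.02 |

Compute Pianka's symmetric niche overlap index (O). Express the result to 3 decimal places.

Σ p₁ᵢp₂ᵢ = 0.0060 + 0.5088 + 0.0034 = 0.5182
Σp_1ᵢ² = 0.30² + 0.53² + 0.17² = 0.0900 + 0.2809 + 0.0289 = 0.3998
Σp_2ᵢ² = 0.02² + 0.96² + 0.02² = 0.0004 + 0.9216 + 0.0004 = 0.9224
O = 0.5182 / √(0.3998 × 0.9224) = 0.5182 / 0.607269 = 0.85333

0.853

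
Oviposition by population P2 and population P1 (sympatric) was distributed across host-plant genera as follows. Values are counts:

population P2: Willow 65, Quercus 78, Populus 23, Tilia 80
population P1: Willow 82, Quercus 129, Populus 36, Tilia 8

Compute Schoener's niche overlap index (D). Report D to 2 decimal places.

0.71

Proportions for population P2 (n=246): 65/246=0.2642, 78/246=0.3171, 23/246=0.0935, 80/246=0.3252
Proportions for population P1 (n=255): 82/255=0.3216, 129/255=0.5059, 36/255=0.1412, 8/255=0.0314
Σ|p₁ᵢ − p₂ᵢ| = 0.0574 + 0.1888 + 0.0477 + 0.2938 = 0.5877
D = 1 − ½ × 0.5877 = 1 − 0.29385 = 0.70615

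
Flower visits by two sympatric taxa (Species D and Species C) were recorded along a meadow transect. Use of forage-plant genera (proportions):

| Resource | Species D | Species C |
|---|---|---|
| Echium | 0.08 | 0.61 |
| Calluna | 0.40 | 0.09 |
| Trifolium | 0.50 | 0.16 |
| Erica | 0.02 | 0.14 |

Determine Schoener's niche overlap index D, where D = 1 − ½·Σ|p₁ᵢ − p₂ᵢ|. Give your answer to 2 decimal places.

Σ|p₁ᵢ − p₂ᵢ| = 0.53 + 0.31 + 0.34 + 0.12 = 1.30
D = 1 − ½ × 1.30 = 1 − 0.650 = 0.3500

0.35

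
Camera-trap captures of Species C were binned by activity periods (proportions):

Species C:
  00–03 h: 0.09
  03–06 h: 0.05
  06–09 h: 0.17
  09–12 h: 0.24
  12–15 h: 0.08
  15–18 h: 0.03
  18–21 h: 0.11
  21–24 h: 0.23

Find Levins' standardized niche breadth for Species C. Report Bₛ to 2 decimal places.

0.70

Σpᵢ² = 0.09² + 0.05² + 0.17² + 0.24² + 0.08² + 0.03² + 0.11² + 0.23² = 0.0081 + 0.0025 + 0.0289 + 0.0576 + 0.0064 + 0.0009 + 0.0121 + 0.0529 = 0.1694
B = 1 / 0.1694 = 5.9032
Bₛ = (B − 1)/(n − 1) = (5.9032 − 1)/(8 − 1) = 4.9032/7 = 0.7005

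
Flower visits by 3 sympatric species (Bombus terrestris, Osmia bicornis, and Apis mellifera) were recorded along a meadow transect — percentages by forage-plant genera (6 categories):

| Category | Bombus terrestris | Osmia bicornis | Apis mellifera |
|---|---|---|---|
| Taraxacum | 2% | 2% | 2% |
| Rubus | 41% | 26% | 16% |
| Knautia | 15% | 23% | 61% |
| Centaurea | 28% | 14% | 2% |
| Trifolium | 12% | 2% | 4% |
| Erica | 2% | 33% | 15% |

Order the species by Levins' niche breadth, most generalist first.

Convert percentages to proportions (divide by 100).
Σp_terrᵢ² = 0.02² + 0.41² + 0.15² + 0.28² + 0.12² + 0.02² = 0.0004 + 0.1681 + 0.0225 + 0.0784 + 0.0144 + 0.0004 = 0.2842
B_terr = 1 / 0.2842 = 3.5186
Σp_bicoᵢ² = 0.02² + 0.26² + 0.23² + 0.14² + 0.02² + 0.33² = 0.0004 + 0.0676 + 0.0529 + 0.0196 + 0.0004 + 0.1089 = 0.2498
B_bico = 1 / 0.2498 = 4.0032
Σp_mellᵢ² = 0.02² + 0.16² + 0.61² + 0.02² + 0.04² + 0.15² = 0.0004 + 0.0256 + 0.3721 + 0.0004 + 0.0016 + 0.0225 = 0.4226
B_mell = 1 / 0.4226 = 2.3663
Ranking by B (broadest → narrowest): Osmia bicornis (4.00) > Bombus terrestris (3.52) > Apis mellifera (2.37)

Osmia bicornis > Bombus terrestris > Apis mellifera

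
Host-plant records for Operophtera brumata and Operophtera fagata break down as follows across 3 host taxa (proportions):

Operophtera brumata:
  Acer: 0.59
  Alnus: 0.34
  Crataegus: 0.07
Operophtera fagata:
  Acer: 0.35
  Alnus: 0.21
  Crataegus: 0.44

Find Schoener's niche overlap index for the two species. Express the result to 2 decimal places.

0.63

Σ|p₁ᵢ − p₂ᵢ| = 0.24 + 0.13 + 0.37 = 0.74
D = 1 − ½ × 0.74 = 1 − 0.370 = 0.6300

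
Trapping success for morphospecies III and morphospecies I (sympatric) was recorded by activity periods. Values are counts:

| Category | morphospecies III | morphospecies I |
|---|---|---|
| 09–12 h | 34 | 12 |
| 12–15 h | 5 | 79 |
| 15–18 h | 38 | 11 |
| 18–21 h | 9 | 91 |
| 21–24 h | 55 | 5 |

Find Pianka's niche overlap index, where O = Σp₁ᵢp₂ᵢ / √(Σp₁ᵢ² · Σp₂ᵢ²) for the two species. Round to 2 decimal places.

Proportions for morphospecies III (n=141): 34/141=0.2411, 5/141=0.0355, 38/141=0.2695, 9/141=0.0638, 55/141=0.3901
Proportions for morphospecies I (n=198): 12/198=0.0606, 79/198=0.3990, 11/198=0.0556, 91/198=0.4596, 5/198=0.0253
Σ p₁ᵢp₂ᵢ = 0.014611 + 0.014165 + 0.014984 + 0.029322 + 0.009870 = 0.082952
Σp_1ᵢ² = 0.2411² + 0.0355² + 0.2695² + 0.0638² + 0.3901² = 0.058129 + 0.001260 + 0.072630 + 0.004070 + 0.152178 = 0.288267
Σp_2ᵢ² = 0.0606² + 0.3990² + 0.0556² + 0.4596² + 0.0253² = 0.003672 + 0.159201 + 0.003091 + 0.211232 + 0.000640 = 0.377836
O = 0.082952 / √(0.288267 × 0.377836) = 0.082952 / 0.3300267 = 0.2513

0.25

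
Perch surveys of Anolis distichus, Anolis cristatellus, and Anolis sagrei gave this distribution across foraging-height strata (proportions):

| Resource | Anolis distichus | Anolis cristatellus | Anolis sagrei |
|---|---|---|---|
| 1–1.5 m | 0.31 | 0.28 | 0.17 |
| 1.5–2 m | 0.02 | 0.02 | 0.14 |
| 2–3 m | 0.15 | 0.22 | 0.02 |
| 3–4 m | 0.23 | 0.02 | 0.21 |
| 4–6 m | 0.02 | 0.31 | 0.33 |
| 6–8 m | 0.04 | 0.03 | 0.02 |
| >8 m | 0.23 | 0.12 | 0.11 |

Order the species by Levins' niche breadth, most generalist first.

Σp_distᵢ² = 0.31² + 0.02² + 0.15² + 0.23² + 0.02² + 0.04² + 0.23² = 0.0961 + 0.0004 + 0.0225 + 0.0529 + 0.0004 + 0.0016 + 0.0529 = 0.2268
B_dist = 1 / 0.2268 = 4.4092
Σp_crisᵢ² = 0.28² + 0.02² + 0.22² + 0.02² + 0.31² + 0.03² + 0.12² = 0.0784 + 0.0004 + 0.0484 + 0.0004 + 0.0961 + 0.0009 + 0.0144 = 0.2390
B_cris = 1 / 0.2390 = 4.1841
Σp_sagrᵢ² = 0.17² + 0.14² + 0.02² + 0.21² + 0.33² + 0.02² + 0.11² = 0.0289 + 0.0196 + 0.0004 + 0.0441 + 0.1089 + 0.0004 + 0.0121 = 0.2144
B_sagr = 1 / 0.2144 = 4.6642
Ranking by B (broadest → narrowest): Anolis sagrei (4.66) > Anolis distichus (4.41) > Anolis cristatellus (4.18)

Anolis sagrei > Anolis distichus > Anolis cristatellus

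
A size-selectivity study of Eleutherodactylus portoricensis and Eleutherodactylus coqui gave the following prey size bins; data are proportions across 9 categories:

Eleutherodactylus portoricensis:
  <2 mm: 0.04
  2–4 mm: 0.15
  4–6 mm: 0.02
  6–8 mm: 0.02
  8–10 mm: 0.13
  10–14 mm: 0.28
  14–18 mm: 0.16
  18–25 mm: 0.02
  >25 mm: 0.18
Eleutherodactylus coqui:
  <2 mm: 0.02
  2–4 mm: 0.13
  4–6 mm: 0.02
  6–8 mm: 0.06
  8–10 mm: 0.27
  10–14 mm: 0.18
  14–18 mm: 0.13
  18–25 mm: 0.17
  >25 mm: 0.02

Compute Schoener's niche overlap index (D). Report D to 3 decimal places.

Σ|p₁ᵢ − p₂ᵢ| = 0.02 + 0.02 + 0.00 + 0.04 + 0.14 + 0.10 + 0.03 + 0.15 + 0.16 = 0.66
D = 1 − ½ × 0.66 = 1 − 0.330 = 0.67000

0.670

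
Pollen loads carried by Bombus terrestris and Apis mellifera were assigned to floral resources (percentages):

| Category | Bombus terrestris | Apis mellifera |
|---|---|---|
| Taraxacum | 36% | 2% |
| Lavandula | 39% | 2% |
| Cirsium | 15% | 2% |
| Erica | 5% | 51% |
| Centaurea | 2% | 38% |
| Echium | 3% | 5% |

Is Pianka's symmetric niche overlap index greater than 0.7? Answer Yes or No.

Convert percentages to proportions (divide by 100).
Σ p₁ᵢp₂ᵢ = 0.0072 + 0.0078 + 0.0030 + 0.0255 + 0.0076 + 0.0015 = 0.0526
Σp_1ᵢ² = 0.36² + 0.39² + 0.15² + 0.05² + 0.02² + 0.03² = 0.1296 + 0.1521 + 0.0225 + 0.0025 + 0.0004 + 0.0009 = 0.3080
Σp_2ᵢ² = 0.02² + 0.02² + 0.02² + 0.51² + 0.38² + 0.05² = 0.0004 + 0.0004 + 0.0004 + 0.2601 + 0.1444 + 0.0025 = 0.4082
O = 0.0526 / √(0.3080 × 0.4082) = 0.0526 / 0.35458 = 0.1483
O = 0.1483 < 0.7 → No.

No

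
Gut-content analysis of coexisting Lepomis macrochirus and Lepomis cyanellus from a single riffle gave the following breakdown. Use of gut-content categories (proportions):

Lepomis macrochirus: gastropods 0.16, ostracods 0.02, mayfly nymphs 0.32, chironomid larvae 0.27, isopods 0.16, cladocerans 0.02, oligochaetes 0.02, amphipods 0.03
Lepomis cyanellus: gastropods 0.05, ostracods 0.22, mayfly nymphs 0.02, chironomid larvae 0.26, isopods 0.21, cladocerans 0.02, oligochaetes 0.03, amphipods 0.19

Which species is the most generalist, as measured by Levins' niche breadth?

Σp_macrᵢ² = 0.16² + 0.02² + 0.32² + 0.27² + 0.16² + 0.02² + 0.02² + 0.03² = 0.0256 + 0.0004 + 0.1024 + 0.0729 + 0.0256 + 0.0004 + 0.0004 + 0.0009 = 0.2286
B_macr = 1 / 0.2286 = 4.3745
Σp_cyanᵢ² = 0.05² + 0.22² + 0.02² + 0.26² + 0.21² + 0.02² + 0.03² + 0.19² = 0.0025 + 0.0484 + 0.0004 + 0.0676 + 0.0441 + 0.0004 + 0.0009 + 0.0361 = 0.2004
B_cyan = 1 / 0.2004 = 4.9900
Highest B → broadest niche (most generalist): Lepomis cyanellus (B = 4.99).

Lepomis cyanellus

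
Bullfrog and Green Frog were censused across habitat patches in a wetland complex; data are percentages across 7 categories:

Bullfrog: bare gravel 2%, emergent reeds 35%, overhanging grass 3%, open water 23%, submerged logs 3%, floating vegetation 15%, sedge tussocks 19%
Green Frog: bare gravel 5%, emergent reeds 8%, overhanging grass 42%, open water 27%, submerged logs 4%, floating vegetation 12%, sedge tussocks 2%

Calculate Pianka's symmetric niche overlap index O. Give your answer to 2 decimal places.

Convert percentages to proportions (divide by 100).
Σ p₁ᵢp₂ᵢ = 0.0010 + 0.0280 + 0.0126 + 0.0621 + 0.0012 + 0.0180 + 0.0038 = 0.1267
Σp_1ᵢ² = 0.02² + 0.35² + 0.03² + 0.23² + 0.03² + 0.15² + 0.19² = 0.0004 + 0.1225 + 0.0009 + 0.0529 + 0.0009 + 0.0225 + 0.0361 = 0.2362
Σp_2ᵢ² = 0.05² + 0.08² + 0.42² + 0.27² + 0.04² + 0.12² + 0.02² = 0.0025 + 0.0064 + 0.1764 + 0.0729 + 0.0016 + 0.0144 + 0.0004 = 0.2746
O = 0.1267 / √(0.2362 × 0.2746) = 0.1267 / 0.25468 = 0.4975

0.50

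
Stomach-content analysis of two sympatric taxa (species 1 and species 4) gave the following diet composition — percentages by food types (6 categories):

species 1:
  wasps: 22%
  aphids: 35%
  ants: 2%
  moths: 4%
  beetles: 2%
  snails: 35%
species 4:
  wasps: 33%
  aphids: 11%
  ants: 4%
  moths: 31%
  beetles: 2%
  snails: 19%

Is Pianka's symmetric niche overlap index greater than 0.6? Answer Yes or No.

Convert percentages to proportions (divide by 100).
Σ p₁ᵢp₂ᵢ = 0.0726 + 0.0385 + 0.0008 + 0.0124 + 0.0004 + 0.0665 = 0.1912
Σp_1ᵢ² = 0.22² + 0.35² + 0.02² + 0.04² + 0.02² + 0.35² = 0.0484 + 0.1225 + 0.0004 + 0.0016 + 0.0004 + 0.1225 = 0.2958
Σp_2ᵢ² = 0.33² + 0.11² + 0.04² + 0.31² + 0.02² + 0.19² = 0.1089 + 0.0121 + 0.0016 + 0.0961 + 0.0004 + 0.0361 = 0.2552
O = 0.1912 / √(0.2958 × 0.2552) = 0.1912 / 0.27475 = 0.6959
O = 0.6959 > 0.6 → Yes.

Yes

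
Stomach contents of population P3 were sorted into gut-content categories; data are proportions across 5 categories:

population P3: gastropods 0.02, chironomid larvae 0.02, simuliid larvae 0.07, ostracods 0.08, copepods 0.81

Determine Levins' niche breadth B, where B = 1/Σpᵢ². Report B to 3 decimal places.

1.497

Σpᵢ² = 0.02² + 0.02² + 0.07² + 0.08² + 0.81² = 0.0004 + 0.0004 + 0.0049 + 0.0064 + 0.6561 = 0.6682
B = 1 / 0.6682 = 1.49656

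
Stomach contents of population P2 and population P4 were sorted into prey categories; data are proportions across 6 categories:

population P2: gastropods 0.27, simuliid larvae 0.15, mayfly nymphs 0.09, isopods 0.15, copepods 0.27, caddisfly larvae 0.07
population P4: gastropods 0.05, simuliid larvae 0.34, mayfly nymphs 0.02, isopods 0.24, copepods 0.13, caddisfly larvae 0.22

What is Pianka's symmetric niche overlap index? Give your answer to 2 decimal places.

Σ p₁ᵢp₂ᵢ = 0.0135 + 0.0510 + 0.0018 + 0.0360 + 0.0351 + 0.0154 = 0.1528
Σp_1ᵢ² = 0.27² + 0.15² + 0.09² + 0.15² + 0.27² + 0.07² = 0.0729 + 0.0225 + 0.0081 + 0.0225 + 0.0729 + 0.0049 = 0.2038
Σp_2ᵢ² = 0.05² + 0.34² + 0.02² + 0.24² + 0.13² + 0.22² = 0.0025 + 0.1156 + 0.0004 + 0.0576 + 0.0169 + 0.0484 = 0.2414
O = 0.1528 / √(0.2038 × 0.2414) = 0.1528 / 0.22180 = 0.6889

0.69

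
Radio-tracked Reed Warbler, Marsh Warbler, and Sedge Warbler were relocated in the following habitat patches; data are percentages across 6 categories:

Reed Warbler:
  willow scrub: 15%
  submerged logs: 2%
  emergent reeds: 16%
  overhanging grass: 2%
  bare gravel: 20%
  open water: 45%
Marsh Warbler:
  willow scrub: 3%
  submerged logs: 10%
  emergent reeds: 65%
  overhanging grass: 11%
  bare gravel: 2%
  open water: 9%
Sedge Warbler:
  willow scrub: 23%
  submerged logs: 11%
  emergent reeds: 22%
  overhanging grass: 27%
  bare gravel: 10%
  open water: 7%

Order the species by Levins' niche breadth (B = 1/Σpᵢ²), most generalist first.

Convert percentages to proportions (divide by 100).
Σp_Reedᵢ² = 0.15² + 0.02² + 0.16² + 0.02² + 0.20² + 0.45² = 0.0225 + 0.0004 + 0.0256 + 0.0004 + 0.0400 + 0.2025 = 0.2914
B_Reed = 1 / 0.2914 = 3.4317
Σp_Marsᵢ² = 0.03² + 0.10² + 0.65² + 0.11² + 0.02² + 0.09² = 0.0009 + 0.0100 + 0.4225 + 0.0121 + 0.0004 + 0.0081 = 0.4540
B_Mars = 1 / 0.4540 = 2.2026
Σp_Sedgᵢ² = 0.23² + 0.11² + 0.22² + 0.27² + 0.10² + 0.07² = 0.0529 + 0.0121 + 0.0484 + 0.0729 + 0.0100 + 0.0049 = 0.2012
B_Sedg = 1 / 0.2012 = 4.9702
Ranking by B (broadest → narrowest): Sedge Warbler (4.97) > Reed Warbler (3.43) > Marsh Warbler (2.20)

Sedge Warbler > Reed Warbler > Marsh Warbler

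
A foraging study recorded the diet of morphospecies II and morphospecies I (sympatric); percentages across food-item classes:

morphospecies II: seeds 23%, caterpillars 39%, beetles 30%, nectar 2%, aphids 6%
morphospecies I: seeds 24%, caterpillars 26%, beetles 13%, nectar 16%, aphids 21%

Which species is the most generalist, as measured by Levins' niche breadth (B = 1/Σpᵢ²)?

morphospecies I

Convert percentages to proportions (divide by 100).
Σp_IIᵢ² = 0.23² + 0.39² + 0.30² + 0.02² + 0.06² = 0.0529 + 0.1521 + 0.0900 + 0.0004 + 0.0036 = 0.2990
B_II = 1 / 0.2990 = 3.3445
Σp_Iᵢ² = 0.24² + 0.26² + 0.13² + 0.16² + 0.21² = 0.0576 + 0.0676 + 0.0169 + 0.0256 + 0.0441 = 0.2118
B_I = 1 / 0.2118 = 4.7214
Highest B → broadest niche (most generalist): morphospecies I (B = 4.72).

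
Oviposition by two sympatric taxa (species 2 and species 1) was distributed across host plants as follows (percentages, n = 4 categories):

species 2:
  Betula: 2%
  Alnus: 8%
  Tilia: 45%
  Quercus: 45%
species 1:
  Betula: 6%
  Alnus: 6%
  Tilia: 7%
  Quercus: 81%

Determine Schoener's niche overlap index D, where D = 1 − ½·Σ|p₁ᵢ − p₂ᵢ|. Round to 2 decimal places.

0.60

Convert percentages to proportions (divide by 100).
Σ|p₁ᵢ − p₂ᵢ| = 0.04 + 0.02 + 0.38 + 0.36 = 0.80
D = 1 − ½ × 0.80 = 1 − 0.400 = 0.6000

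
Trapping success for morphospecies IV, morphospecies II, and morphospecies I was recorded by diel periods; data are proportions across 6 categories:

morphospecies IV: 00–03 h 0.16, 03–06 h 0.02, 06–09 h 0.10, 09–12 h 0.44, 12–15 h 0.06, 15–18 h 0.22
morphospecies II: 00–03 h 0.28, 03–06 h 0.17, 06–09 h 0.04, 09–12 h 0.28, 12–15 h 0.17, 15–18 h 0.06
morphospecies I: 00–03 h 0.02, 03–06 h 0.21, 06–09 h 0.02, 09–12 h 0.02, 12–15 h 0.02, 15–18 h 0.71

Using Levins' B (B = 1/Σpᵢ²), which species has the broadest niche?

Σp_IVᵢ² = 0.16² + 0.02² + 0.10² + 0.44² + 0.06² + 0.22² = 0.0256 + 0.0004 + 0.0100 + 0.1936 + 0.0036 + 0.0484 = 0.2816
B_IV = 1 / 0.2816 = 3.5511
Σp_IIᵢ² = 0.28² + 0.17² + 0.04² + 0.28² + 0.17² + 0.06² = 0.0784 + 0.0289 + 0.0016 + 0.0784 + 0.0289 + 0.0036 = 0.2198
B_II = 1 / 0.2198 = 4.5496
Σp_Iᵢ² = 0.02² + 0.21² + 0.02² + 0.02² + 0.02² + 0.71² = 0.0004 + 0.0441 + 0.0004 + 0.0004 + 0.0004 + 0.5041 = 0.5498
B_I = 1 / 0.5498 = 1.8188
Highest B → broadest niche (most generalist): morphospecies II (B = 4.55).

morphospecies II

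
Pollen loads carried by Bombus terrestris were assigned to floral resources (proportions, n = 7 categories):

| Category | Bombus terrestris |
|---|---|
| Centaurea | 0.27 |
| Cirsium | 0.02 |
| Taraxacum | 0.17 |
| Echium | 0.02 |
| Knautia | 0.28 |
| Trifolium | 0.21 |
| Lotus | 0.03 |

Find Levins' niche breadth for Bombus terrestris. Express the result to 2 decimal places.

Σpᵢ² = 0.27² + 0.02² + 0.17² + 0.02² + 0.28² + 0.21² + 0.03² = 0.0729 + 0.0004 + 0.0289 + 0.0004 + 0.0784 + 0.0441 + 0.0009 = 0.2260
B = 1 / 0.2260 = 4.4248

4.42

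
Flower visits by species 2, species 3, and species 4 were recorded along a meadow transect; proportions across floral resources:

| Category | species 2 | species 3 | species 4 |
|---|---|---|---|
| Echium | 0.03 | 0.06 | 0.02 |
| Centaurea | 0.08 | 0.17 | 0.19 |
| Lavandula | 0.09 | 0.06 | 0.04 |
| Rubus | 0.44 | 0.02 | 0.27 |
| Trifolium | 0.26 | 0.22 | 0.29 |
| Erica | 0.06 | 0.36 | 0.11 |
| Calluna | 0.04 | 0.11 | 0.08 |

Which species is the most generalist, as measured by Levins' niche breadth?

Σp_2ᵢ² = 0.03² + 0.08² + 0.09² + 0.44² + 0.26² + 0.06² + 0.04² = 0.0009 + 0.0064 + 0.0081 + 0.1936 + 0.0676 + 0.0036 + 0.0016 = 0.2818
B_2 = 1 / 0.2818 = 3.5486
Σp_3ᵢ² = 0.06² + 0.17² + 0.06² + 0.02² + 0.22² + 0.36² + 0.11² = 0.0036 + 0.0289 + 0.0036 + 0.0004 + 0.0484 + 0.1296 + 0.0121 = 0.2266
B_3 = 1 / 0.2266 = 4.4131
Σp_4ᵢ² = 0.02² + 0.19² + 0.04² + 0.27² + 0.29² + 0.11² + 0.08² = 0.0004 + 0.0361 + 0.0016 + 0.0729 + 0.0841 + 0.0121 + 0.0064 = 0.2136
B_4 = 1 / 0.2136 = 4.6816
Highest B → broadest niche (most generalist): species 4 (B = 4.68).

species 4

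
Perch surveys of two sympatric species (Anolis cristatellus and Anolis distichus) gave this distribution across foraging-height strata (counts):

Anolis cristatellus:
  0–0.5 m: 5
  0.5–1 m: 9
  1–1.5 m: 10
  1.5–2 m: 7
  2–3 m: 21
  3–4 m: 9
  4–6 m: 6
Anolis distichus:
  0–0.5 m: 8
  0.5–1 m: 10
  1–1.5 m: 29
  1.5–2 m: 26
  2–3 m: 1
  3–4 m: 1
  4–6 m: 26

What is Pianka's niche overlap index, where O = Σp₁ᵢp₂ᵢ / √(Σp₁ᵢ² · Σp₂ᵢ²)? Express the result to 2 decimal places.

Proportions for Anolis cristatellus (n=67): 5/67=0.0746, 9/67=0.1343, 10/67=0.1493, 7/67=0.1045, 21/67=0.3134, 9/67=0.1343, 6/67=0.0896
Proportions for Anolis distichus (n=101): 8/101=0.0792, 10/101=0.0990, 29/101=0.2871, 26/101=0.2574, 1/101=0.0099, 1/101=0.0099, 26/101=0.2574
Σ p₁ᵢp₂ᵢ = 0.005908 + 0.013296 + 0.042864 + 0.026898 + 0.003103 + 0.001330 + 0.023063 = 0.116462
Σp_1ᵢ² = 0.0746² + 0.1343² + 0.1493² + 0.1045² + 0.3134² + 0.1343² + 0.0896² = 0.005565 + 0.018036 + 0.022290 + 0.010920 + 0.098220 + 0.018036 + 0.008028 = 0.181095
Σp_2ᵢ² = 0.0792² + 0.0990² + 0.2871² + 0.2574² + 0.0099² + 0.0099² + 0.2574² = 0.006273 + 0.009801 + 0.082426 + 0.066255 + 0.000098 + 0.000098 + 0.066255 = 0.231206
O = 0.116462 / √(0.181095 × 0.231206) = 0.116462 / 0.2046222 = 0.5692

0.57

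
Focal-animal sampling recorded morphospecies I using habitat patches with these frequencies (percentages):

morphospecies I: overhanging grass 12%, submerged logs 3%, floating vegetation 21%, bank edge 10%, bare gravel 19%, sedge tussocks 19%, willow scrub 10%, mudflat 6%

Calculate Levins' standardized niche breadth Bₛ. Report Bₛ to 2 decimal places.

0.78

Convert percentages to proportions (divide by 100).
Σpᵢ² = 0.12² + 0.03² + 0.21² + 0.10² + 0.19² + 0.19² + 0.10² + 0.06² = 0.0144 + 0.0009 + 0.0441 + 0.0100 + 0.0361 + 0.0361 + 0.0100 + 0.0036 = 0.1552
B = 1 / 0.1552 = 6.4433
Bₛ = (B − 1)/(n − 1) = (6.4433 − 1)/(8 − 1) = 5.4433/7 = 0.7776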